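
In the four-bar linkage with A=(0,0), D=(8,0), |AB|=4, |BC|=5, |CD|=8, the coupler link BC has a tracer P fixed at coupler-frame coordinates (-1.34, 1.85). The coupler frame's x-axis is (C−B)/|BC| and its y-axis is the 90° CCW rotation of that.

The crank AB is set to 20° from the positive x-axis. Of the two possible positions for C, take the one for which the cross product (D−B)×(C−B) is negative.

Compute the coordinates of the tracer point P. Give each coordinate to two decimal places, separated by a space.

6.02 1.07

A=(0,0), D=(8.00,0)
B = A + 4.00·(cos20°, sin20°) = (3.7588, 1.3681)
|BD| = 4.4564
circle(B,5.00) ∩ circle(D,8.00): a=-2.1475, h=4.5153
  candidates: C₊=(3.1011,6.3246) cross=20.122; C₋=(0.3288,-2.2700) cross=-20.122
  mode - wants cross < 0 → take C=(0.3288,-2.2700) (cross=-20.122)
ex = (C−B)/|BC| = (-0.6860,-0.7276); ey = (0.7276,-0.6860)
P = B + -1.34·ex + 1.85·ey = (6.0241,1.0740)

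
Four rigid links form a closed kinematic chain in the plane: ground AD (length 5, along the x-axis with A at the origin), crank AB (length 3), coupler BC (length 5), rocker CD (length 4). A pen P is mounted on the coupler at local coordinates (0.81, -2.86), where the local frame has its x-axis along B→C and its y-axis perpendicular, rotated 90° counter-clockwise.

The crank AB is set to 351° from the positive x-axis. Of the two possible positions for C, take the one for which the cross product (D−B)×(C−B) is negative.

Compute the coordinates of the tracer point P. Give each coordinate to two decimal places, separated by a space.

1.88 -3.24

A=(0,0), D=(5.00,0)
B = A + 3.00·(cos351°, sin351°) = (2.9631, -0.4693)
|BD| = 2.0903
circle(B,5.00) ∩ circle(D,4.00): a=3.1980, h=3.8436
  candidates: C₊=(5.2164,3.9941) cross=8.034; C₋=(6.9423,-3.4968) cross=-8.034
  mode - wants cross < 0 → take C=(6.9423,-3.4968) (cross=-8.034)
ex = (C−B)/|BC| = (0.7959,-0.6055); ey = (0.6055,0.7959)
P = B + 0.81·ex + -2.86·ey = (1.8760,-3.2359)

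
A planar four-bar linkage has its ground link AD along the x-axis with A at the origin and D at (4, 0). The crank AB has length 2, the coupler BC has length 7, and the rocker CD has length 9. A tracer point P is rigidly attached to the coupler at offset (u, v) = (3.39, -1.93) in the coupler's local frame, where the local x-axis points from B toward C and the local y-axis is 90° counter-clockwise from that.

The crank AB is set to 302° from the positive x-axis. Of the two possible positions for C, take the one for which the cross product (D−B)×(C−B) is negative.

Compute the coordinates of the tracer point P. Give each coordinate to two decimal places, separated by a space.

A=(0,0), D=(4.00,0)
B = A + 2.00·(cos302°, sin302°) = (1.0598, -1.6961)
|BD| = 3.3943
circle(B,7.00) ∩ circle(D,9.00): a=-3.0166, h=6.3166
  candidates: C₊=(-4.7095,2.2680) cross=21.441; C₋=(1.6032,-8.6750) cross=-21.441
  mode - wants cross < 0 → take C=(1.6032,-8.6750) (cross=-21.441)
ex = (C−B)/|BC| = (0.0776,-0.9970); ey = (0.9970,0.0776)
P = B + 3.39·ex + -1.93·ey = (-0.6012,-5.2257)

-0.60 -5.23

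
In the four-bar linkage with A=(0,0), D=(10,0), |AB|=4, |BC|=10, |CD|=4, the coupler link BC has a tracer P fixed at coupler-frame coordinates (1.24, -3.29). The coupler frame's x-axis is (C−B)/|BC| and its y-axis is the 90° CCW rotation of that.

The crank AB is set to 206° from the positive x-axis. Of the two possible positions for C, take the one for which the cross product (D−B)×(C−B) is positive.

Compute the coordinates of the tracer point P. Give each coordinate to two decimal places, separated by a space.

-1.56 -4.62

A=(0,0), D=(10.00,0)
B = A + 4.00·(cos206°, sin206°) = (-3.5952, -1.7535)
|BD| = 13.7078
circle(B,10.00) ∩ circle(D,4.00): a=9.9178, h=1.2792
  candidates: C₊=(6.0776,0.7839) cross=17.535; C₋=(6.4048,-1.7535) cross=-17.535
  mode + wants cross > 0 → take C=(6.0776,0.7839) (cross=17.535)
ex = (C−B)/|BC| = (0.9673,0.2537); ey = (-0.2537,0.9673)
P = B + 1.24·ex + -3.29·ey = (-1.5610,-4.6212)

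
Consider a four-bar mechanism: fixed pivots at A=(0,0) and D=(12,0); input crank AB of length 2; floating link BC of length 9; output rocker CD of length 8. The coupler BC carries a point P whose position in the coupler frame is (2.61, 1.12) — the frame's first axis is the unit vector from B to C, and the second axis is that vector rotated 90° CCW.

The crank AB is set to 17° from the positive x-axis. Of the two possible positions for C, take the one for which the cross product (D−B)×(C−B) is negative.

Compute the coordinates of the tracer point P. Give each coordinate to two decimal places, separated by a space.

A=(0,0), D=(12.00,0)
B = A + 2.00·(cos17°, sin17°) = (1.9126, 0.5847)
|BD| = 10.1043
circle(B,9.00) ∩ circle(D,8.00): a=5.8934, h=6.8021
  candidates: C₊=(8.1898,7.0343) cross=68.730; C₋=(7.4025,-6.5470) cross=-68.730
  mode - wants cross < 0 → take C=(7.4025,-6.5470) (cross=-68.730)
ex = (C−B)/|BC| = (0.6100,-0.7924); ey = (0.7924,0.6100)
P = B + 2.61·ex + 1.12·ey = (4.3922,-0.8003)

4.39 -0.80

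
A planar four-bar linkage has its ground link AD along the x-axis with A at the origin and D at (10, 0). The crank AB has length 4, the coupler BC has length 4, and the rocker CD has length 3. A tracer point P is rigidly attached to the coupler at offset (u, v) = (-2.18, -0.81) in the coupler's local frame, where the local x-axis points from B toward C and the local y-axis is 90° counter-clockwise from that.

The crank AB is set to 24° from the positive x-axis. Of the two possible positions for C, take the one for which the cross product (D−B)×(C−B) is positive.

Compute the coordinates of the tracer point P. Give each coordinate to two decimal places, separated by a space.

1.53 0.69

A=(0,0), D=(10.00,0)
B = A + 4.00·(cos24°, sin24°) = (3.6542, 1.6269)
|BD| = 6.5511
circle(B,4.00) ∩ circle(D,3.00): a=3.8098, h=1.2188
  candidates: C₊=(7.6473,1.8614) cross=7.984; C₋=(7.0419,-0.4998) cross=-7.984
  mode + wants cross > 0 → take C=(7.6473,1.8614) (cross=7.984)
ex = (C−B)/|BC| = (0.9983,0.0586); ey = (-0.0586,0.9983)
P = B + -2.18·ex + -0.81·ey = (1.5254,0.6906)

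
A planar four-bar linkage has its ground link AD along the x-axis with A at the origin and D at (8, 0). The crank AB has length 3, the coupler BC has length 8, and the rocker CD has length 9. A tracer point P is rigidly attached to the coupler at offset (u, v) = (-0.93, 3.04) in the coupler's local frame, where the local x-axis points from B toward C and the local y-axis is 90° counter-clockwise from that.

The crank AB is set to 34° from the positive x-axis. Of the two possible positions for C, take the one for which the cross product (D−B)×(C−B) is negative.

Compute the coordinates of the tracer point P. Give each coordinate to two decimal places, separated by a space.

A=(0,0), D=(8.00,0)
B = A + 3.00·(cos34°, sin34°) = (2.4871, 1.6776)
|BD| = 5.7625
circle(B,8.00) ∩ circle(D,9.00): a=1.4062, h=7.8754
  candidates: C₊=(6.1251,8.8025) cross=45.382; C₋=(1.5397,-6.2661) cross=-45.382
  mode - wants cross < 0 → take C=(1.5397,-6.2661) (cross=-45.382)
ex = (C−B)/|BC| = (-0.1184,-0.9930); ey = (0.9930,-0.1184)
P = B + -0.93·ex + 3.04·ey = (5.6159,2.2410)

5.62 2.24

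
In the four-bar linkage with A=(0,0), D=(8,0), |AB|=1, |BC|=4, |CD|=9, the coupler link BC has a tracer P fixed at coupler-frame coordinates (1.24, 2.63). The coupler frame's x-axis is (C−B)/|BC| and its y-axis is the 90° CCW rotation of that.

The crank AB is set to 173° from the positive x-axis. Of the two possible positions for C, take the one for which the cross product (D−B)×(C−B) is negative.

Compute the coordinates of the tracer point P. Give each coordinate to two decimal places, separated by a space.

1.84 -0.55

A=(0,0), D=(8.00,0)
B = A + 1.00·(cos173°, sin173°) = (-0.9925, 0.1219)
|BD| = 8.9934
circle(B,4.00) ∩ circle(D,9.00): a=0.8829, h=3.9013
  candidates: C₊=(-0.0568,4.0109) cross=35.086; C₋=(-0.1626,-3.7911) cross=-35.086
  mode - wants cross < 0 → take C=(-0.1626,-3.7911) (cross=-35.086)
ex = (C−B)/|BC| = (0.2075,-0.9782); ey = (0.9782,0.2075)
P = B + 1.24·ex + 2.63·ey = (1.8375,-0.5454)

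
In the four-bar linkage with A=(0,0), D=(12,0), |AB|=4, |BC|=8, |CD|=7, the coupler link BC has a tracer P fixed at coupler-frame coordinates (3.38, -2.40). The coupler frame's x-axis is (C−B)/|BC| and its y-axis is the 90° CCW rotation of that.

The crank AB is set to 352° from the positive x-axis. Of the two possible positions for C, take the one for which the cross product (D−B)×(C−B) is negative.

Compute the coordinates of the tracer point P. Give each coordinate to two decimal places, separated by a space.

A=(0,0), D=(12.00,0)
B = A + 4.00·(cos352°, sin352°) = (3.9611, -0.5567)
|BD| = 8.0582
circle(B,8.00) ∩ circle(D,7.00): a=4.9598, h=6.2770
  candidates: C₊=(8.4754,6.0479) cross=50.581; C₋=(9.3427,-6.4760) cross=-50.581
  mode - wants cross < 0 → take C=(9.3427,-6.4760) (cross=-50.581)
ex = (C−B)/|BC| = (0.6727,-0.7399); ey = (0.7399,0.6727)
P = B + 3.38·ex + -2.40·ey = (4.4590,-4.6721)

4.46 -4.67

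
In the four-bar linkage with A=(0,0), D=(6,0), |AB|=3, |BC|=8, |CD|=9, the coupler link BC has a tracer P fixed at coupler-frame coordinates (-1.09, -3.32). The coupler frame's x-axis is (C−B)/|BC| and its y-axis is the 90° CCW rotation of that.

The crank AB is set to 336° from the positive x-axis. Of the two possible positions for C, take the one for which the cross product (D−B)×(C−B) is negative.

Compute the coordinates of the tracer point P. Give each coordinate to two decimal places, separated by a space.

-0.75 -1.06

A=(0,0), D=(6.00,0)
B = A + 3.00·(cos336°, sin336°) = (2.7406, -1.2202)
|BD| = 3.4803
circle(B,8.00) ∩ circle(D,9.00): a=-0.7022, h=7.9691
  candidates: C₊=(-0.7110,5.9969) cross=27.735; C₋=(4.8770,-8.9297) cross=-27.735
  mode - wants cross < 0 → take C=(4.8770,-8.9297) (cross=-27.735)
ex = (C−B)/|BC| = (0.2671,-0.9637); ey = (0.9637,0.2671)
P = B + -1.09·ex + -3.32·ey = (-0.7499,-1.0564)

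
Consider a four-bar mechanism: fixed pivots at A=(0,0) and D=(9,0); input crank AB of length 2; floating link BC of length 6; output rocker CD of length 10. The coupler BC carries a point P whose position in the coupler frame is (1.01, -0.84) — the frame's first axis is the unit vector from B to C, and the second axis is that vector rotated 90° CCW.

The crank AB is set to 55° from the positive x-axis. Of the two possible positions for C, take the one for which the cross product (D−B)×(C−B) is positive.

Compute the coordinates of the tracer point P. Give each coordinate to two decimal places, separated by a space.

A=(0,0), D=(9.00,0)
B = A + 2.00·(cos55°, sin55°) = (1.1472, 1.6383)
|BD| = 8.0219
circle(B,6.00) ∩ circle(D,10.00): a=0.0219, h=6.0000
  candidates: C₊=(2.3939,7.5073) cross=48.131; C₋=(-0.0568,-4.2397) cross=-48.131
  mode + wants cross > 0 → take C=(2.3939,7.5073) (cross=48.131)
ex = (C−B)/|BC| = (0.2078,0.9782); ey = (-0.9782,0.2078)
P = B + 1.01·ex + -0.84·ey = (2.1787,2.4517)

2.18 2.45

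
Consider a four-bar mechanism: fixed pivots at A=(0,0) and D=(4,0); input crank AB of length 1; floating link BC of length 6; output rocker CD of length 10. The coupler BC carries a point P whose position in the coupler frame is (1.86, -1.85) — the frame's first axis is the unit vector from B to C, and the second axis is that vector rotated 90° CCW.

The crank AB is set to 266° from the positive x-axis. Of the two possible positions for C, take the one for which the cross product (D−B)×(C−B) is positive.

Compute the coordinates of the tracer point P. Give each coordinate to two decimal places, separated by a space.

A=(0,0), D=(4.00,0)
B = A + 1.00·(cos266°, sin266°) = (-0.0698, -0.9976)
|BD| = 4.1902
circle(B,6.00) ∩ circle(D,10.00): a=-5.5417, h=2.2999
  candidates: C₊=(-5.9997,-0.0831) cross=9.637; C₋=(-4.9046,-4.5507) cross=-9.637
  mode + wants cross > 0 → take C=(-5.9997,-0.0831) (cross=9.637)
ex = (C−B)/|BC| = (-0.9883,0.1524); ey = (-0.1524,-0.9883)
P = B + 1.86·ex + -1.85·ey = (-1.6261,1.1143)

-1.63 1.11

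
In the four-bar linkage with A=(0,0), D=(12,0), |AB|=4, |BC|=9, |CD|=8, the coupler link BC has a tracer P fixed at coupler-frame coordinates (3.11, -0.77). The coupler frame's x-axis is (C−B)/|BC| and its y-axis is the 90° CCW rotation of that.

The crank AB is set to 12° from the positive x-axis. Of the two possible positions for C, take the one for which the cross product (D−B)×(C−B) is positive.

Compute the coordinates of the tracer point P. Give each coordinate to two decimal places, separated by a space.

6.52 2.70

A=(0,0), D=(12.00,0)
B = A + 4.00·(cos12°, sin12°) = (3.9126, 0.8316)
|BD| = 8.1301
circle(B,9.00) ∩ circle(D,8.00): a=5.1105, h=7.4083
  candidates: C₊=(9.7541,7.6783) cross=60.230; C₋=(8.2385,-7.0605) cross=-60.230
  mode + wants cross > 0 → take C=(9.7541,7.6783) (cross=60.230)
ex = (C−B)/|BC| = (0.6491,0.7607); ey = (-0.7607,0.6491)
P = B + 3.11·ex + -0.77·ey = (6.5169,2.6978)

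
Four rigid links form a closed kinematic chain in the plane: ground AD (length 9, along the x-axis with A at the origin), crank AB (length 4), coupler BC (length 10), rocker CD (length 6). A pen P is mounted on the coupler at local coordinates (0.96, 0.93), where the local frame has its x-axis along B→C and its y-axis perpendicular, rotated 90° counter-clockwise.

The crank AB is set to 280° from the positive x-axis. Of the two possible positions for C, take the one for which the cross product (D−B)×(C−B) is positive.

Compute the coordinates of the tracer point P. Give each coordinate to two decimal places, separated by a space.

A=(0,0), D=(9.00,0)
B = A + 4.00·(cos280°, sin280°) = (0.6946, -3.9392)
|BD| = 9.1922
circle(B,10.00) ∩ circle(D,6.00): a=8.0773, h=5.8955
  candidates: C₊=(5.4662,4.8489) cross=54.193; C₋=(10.5191,-5.8045) cross=-54.193
  mode + wants cross > 0 → take C=(5.4662,4.8489) (cross=54.193)
ex = (C−B)/|BC| = (0.4772,0.8788); ey = (-0.8788,0.4772)
P = B + 0.96·ex + 0.93·ey = (0.3354,-2.6518)

0.34 -2.65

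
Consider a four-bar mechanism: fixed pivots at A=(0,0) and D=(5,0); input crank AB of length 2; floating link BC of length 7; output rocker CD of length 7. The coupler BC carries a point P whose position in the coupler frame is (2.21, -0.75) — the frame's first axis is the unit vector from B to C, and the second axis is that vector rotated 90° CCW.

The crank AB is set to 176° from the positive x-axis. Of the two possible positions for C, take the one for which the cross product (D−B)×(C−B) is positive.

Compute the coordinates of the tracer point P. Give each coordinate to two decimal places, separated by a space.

A=(0,0), D=(5.00,0)
B = A + 2.00·(cos176°, sin176°) = (-1.9951, 0.1395)
|BD| = 6.9965
circle(B,7.00) ∩ circle(D,7.00): a=3.4983, h=6.0632
  candidates: C₊=(1.6233,6.1317) cross=42.421; C₋=(1.3815,-5.9922) cross=-42.421
  mode + wants cross > 0 → take C=(1.6233,6.1317) (cross=42.421)
ex = (C−B)/|BC| = (0.5169,0.8560); ey = (-0.8560,0.5169)
P = B + 2.21·ex + -0.75·ey = (-0.2107,1.6436)

-0.21 1.64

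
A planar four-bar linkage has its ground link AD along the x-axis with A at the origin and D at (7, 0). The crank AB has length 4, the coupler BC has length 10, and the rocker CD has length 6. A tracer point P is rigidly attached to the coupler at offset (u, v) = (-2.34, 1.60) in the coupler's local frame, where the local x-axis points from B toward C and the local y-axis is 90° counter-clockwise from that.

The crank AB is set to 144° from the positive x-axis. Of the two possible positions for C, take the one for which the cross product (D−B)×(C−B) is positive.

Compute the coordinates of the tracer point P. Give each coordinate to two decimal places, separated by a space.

A=(0,0), D=(7.00,0)
B = A + 4.00·(cos144°, sin144°) = (-3.2361, 2.3511)
|BD| = 10.5026
circle(B,10.00) ∩ circle(D,6.00): a=8.2982, h=5.5804
  candidates: C₊=(6.1007,5.9322) cross=58.608; C₋=(3.6023,-4.9452) cross=-58.608
  mode + wants cross > 0 → take C=(6.1007,5.9322) (cross=58.608)
ex = (C−B)/|BC| = (0.9337,0.3581); ey = (-0.3581,0.9337)
P = B + -2.34·ex + 1.60·ey = (-5.9939,3.0071)

-5.99 3.01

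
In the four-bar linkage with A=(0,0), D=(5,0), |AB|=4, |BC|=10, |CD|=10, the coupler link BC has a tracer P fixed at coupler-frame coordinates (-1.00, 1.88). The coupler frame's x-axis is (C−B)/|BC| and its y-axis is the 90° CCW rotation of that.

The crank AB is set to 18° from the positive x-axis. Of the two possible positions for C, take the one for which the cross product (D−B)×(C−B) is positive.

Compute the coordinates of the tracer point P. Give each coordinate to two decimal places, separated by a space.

A=(0,0), D=(5.00,0)
B = A + 4.00·(cos18°, sin18°) = (3.8042, 1.2361)
|BD| = 1.7198
circle(B,10.00) ∩ circle(D,10.00): a=0.8599, h=9.9630
  candidates: C₊=(11.5627,7.5452) cross=17.134; C₋=(-2.7585,-6.3092) cross=-17.134
  mode + wants cross > 0 → take C=(11.5627,7.5452) (cross=17.134)
ex = (C−B)/|BC| = (0.7759,0.6309); ey = (-0.6309,0.7759)
P = B + -1.00·ex + 1.88·ey = (1.8423,2.0638)

1.84 2.06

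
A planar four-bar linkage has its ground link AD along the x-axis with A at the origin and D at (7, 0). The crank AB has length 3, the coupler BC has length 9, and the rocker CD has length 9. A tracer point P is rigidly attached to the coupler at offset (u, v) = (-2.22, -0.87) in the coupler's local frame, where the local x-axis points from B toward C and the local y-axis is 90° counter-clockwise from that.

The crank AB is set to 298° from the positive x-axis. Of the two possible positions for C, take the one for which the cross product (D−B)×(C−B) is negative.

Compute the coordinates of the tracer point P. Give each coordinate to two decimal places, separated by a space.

A=(0,0), D=(7.00,0)
B = A + 3.00·(cos298°, sin298°) = (1.4084, -2.6488)
|BD| = 6.1873
circle(B,9.00) ∩ circle(D,9.00): a=3.0936, h=8.4516
  candidates: C₊=(0.5860,6.3135) cross=52.292; C₋=(7.8224,-8.9623) cross=-52.292
  mode - wants cross < 0 → take C=(7.8224,-8.9623) (cross=-52.292)
ex = (C−B)/|BC| = (0.7127,-0.7015); ey = (0.7015,0.7127)
P = B + -2.22·ex + -0.87·ey = (-0.7840,-1.7115)

-0.78 -1.71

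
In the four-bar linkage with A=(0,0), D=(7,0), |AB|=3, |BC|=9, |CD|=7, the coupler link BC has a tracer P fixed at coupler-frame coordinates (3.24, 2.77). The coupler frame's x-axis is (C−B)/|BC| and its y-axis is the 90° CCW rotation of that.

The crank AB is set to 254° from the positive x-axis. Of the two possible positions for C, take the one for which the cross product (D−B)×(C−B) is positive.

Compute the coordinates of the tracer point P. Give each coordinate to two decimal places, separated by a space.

A=(0,0), D=(7.00,0)
B = A + 3.00·(cos254°, sin254°) = (-0.8269, -2.8838)
|BD| = 8.3413
circle(B,9.00) ∩ circle(D,7.00): a=6.0888, h=6.6277
  candidates: C₊=(2.5951,5.4403) cross=55.283; C₋=(7.1778,-6.9977) cross=-55.283
  mode + wants cross > 0 → take C=(2.5951,5.4403) (cross=55.283)
ex = (C−B)/|BC| = (0.3802,0.9249); ey = (-0.9249,0.3802)
P = B + 3.24·ex + 2.77·ey = (-2.1570,1.1661)

-2.16 1.17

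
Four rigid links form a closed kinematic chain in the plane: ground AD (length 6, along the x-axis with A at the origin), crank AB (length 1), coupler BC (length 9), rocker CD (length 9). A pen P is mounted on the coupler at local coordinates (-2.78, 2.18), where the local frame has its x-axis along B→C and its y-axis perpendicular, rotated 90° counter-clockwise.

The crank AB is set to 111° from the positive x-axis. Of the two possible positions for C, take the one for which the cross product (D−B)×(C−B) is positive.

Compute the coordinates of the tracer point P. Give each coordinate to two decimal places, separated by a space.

-3.62 -0.43

A=(0,0), D=(6.00,0)
B = A + 1.00·(cos111°, sin111°) = (-0.3584, 0.9336)
|BD| = 6.4265
circle(B,9.00) ∩ circle(D,9.00): a=3.2133, h=8.4068
  candidates: C₊=(4.0421,8.7844) cross=54.027; C₋=(1.5996,-7.8509) cross=-54.027
  mode + wants cross > 0 → take C=(4.0421,8.7844) (cross=54.027)
ex = (C−B)/|BC| = (0.4889,0.8723); ey = (-0.8723,0.4889)
P = B + -2.78·ex + 2.18·ey = (-3.6193,-0.4256)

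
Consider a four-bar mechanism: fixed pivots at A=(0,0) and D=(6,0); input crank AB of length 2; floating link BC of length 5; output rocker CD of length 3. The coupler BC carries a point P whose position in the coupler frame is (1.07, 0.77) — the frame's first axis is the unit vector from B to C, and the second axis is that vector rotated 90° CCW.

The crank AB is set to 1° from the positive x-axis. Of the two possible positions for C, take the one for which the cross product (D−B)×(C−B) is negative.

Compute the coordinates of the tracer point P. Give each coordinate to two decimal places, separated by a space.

3.32 -0.00

A=(0,0), D=(6.00,0)
B = A + 2.00·(cos1°, sin1°) = (1.9997, 0.0349)
|BD| = 4.0005
circle(B,5.00) ∩ circle(D,3.00): a=4.0000, h=3.0000
  candidates: C₊=(6.0257,2.9999) cross=12.001; C₋=(5.9734,-2.9999) cross=-12.001
  mode - wants cross < 0 → take C=(5.9734,-2.9999) (cross=-12.001)
ex = (C−B)/|BC| = (0.7947,-0.6070); ey = (0.6070,0.7947)
P = B + 1.07·ex + 0.77·ey = (3.3174,-0.0026)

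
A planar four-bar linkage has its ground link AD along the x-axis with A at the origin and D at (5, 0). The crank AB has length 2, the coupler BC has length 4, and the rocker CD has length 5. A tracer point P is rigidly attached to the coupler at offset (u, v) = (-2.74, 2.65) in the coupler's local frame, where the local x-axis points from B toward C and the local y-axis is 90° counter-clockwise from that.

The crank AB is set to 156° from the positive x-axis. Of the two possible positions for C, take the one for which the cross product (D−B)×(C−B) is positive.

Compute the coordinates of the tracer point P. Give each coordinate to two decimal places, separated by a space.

-5.62 1.14

A=(0,0), D=(5.00,0)
B = A + 2.00·(cos156°, sin156°) = (-1.8271, 0.8135)
|BD| = 6.8754
circle(B,4.00) ∩ circle(D,5.00): a=2.7832, h=2.8730
  candidates: C₊=(1.2765,3.3370) cross=19.753; C₋=(0.5966,-2.3686) cross=-19.753
  mode + wants cross > 0 → take C=(1.2765,3.3370) (cross=19.753)
ex = (C−B)/|BC| = (0.7759,0.6309); ey = (-0.6309,0.7759)
P = B + -2.74·ex + 2.65·ey = (-5.6248,1.1410)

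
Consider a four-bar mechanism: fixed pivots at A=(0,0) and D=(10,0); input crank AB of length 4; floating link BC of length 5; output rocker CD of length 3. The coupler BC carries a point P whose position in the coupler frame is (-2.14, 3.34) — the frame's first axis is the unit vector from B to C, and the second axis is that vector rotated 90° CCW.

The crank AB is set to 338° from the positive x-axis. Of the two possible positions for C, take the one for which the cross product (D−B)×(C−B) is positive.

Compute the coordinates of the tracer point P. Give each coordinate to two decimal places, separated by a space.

-0.08 -0.32

A=(0,0), D=(10.00,0)
B = A + 4.00·(cos338°, sin338°) = (3.7087, -1.4984)
|BD| = 6.4672
circle(B,5.00) ∩ circle(D,3.00): a=4.4706, h=2.2391
  candidates: C₊=(7.5389,1.7156) cross=14.481; C₋=(8.5765,-2.6408) cross=-14.481
  mode + wants cross > 0 → take C=(7.5389,1.7156) (cross=14.481)
ex = (C−B)/|BC| = (0.7660,0.6428); ey = (-0.6428,0.7660)
P = B + -2.14·ex + 3.34·ey = (-0.0775,-0.3154)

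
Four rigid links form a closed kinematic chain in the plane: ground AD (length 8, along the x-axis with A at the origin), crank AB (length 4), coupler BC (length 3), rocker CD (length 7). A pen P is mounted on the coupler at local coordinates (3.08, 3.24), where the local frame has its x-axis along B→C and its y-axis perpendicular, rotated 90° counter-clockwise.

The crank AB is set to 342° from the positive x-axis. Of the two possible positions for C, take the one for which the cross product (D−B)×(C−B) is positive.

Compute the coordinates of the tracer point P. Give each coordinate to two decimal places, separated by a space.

-0.23 -3.16

A=(0,0), D=(8.00,0)
B = A + 4.00·(cos342°, sin342°) = (3.8042, -1.2361)
|BD| = 4.3741
circle(B,3.00) ∩ circle(D,7.00): a=-2.3854, h=1.8193
  candidates: C₊=(1.0019,-0.1650) cross=7.958; C₋=(2.0302,-3.6553) cross=-7.958
  mode + wants cross > 0 → take C=(1.0019,-0.1650) (cross=7.958)
ex = (C−B)/|BC| = (-0.9341,0.3570); ey = (-0.3570,-0.9341)
P = B + 3.08·ex + 3.24·ey = (-0.2296,-3.1629)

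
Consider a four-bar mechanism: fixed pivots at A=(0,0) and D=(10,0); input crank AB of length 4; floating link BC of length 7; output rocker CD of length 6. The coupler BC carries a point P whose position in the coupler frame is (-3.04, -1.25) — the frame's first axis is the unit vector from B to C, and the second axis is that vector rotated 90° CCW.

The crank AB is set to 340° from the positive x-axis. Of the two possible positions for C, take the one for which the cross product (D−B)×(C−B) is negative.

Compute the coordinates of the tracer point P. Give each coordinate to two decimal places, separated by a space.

A=(0,0), D=(10.00,0)
B = A + 4.00·(cos340°, sin340°) = (3.7588, -1.3681)
|BD| = 6.3894
circle(B,7.00) ∩ circle(D,6.00): a=4.2120, h=5.5910
  candidates: C₊=(6.6760,4.9951) cross=35.723; C₋=(9.0702,-5.9275) cross=-35.723
  mode - wants cross < 0 → take C=(9.0702,-5.9275) (cross=-35.723)
ex = (C−B)/|BC| = (0.7588,-0.6513); ey = (0.6513,0.7588)
P = B + -3.04·ex + -1.25·ey = (0.6379,-0.3365)

0.64 -0.34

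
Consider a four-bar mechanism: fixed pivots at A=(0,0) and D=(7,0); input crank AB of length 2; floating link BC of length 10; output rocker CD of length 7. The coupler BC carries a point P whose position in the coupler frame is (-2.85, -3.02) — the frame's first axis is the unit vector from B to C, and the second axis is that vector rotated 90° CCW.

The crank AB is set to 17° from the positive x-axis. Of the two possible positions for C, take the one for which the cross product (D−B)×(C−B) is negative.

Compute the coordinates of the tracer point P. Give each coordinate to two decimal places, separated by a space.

-2.24 0.65

A=(0,0), D=(7.00,0)
B = A + 2.00·(cos17°, sin17°) = (1.9126, 0.5847)
|BD| = 5.1209
circle(B,10.00) ∩ circle(D,7.00): a=7.5401, h=6.5687
  candidates: C₊=(10.1534,6.2495) cross=33.637; C₋=(8.6533,-6.8020) cross=-33.637
  mode - wants cross < 0 → take C=(8.6533,-6.8020) (cross=-33.637)
ex = (C−B)/|BC| = (0.6741,-0.7387); ey = (0.7387,0.6741)
P = B + -2.85·ex + -3.02·ey = (-2.2393,0.6543)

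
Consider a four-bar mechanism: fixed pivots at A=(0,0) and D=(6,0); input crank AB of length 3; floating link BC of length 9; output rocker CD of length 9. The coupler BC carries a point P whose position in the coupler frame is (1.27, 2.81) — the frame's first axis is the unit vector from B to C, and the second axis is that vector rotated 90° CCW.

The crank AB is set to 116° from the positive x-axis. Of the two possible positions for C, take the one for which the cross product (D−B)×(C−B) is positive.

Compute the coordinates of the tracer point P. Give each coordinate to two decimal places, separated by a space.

A=(0,0), D=(6.00,0)
B = A + 3.00·(cos116°, sin116°) = (-1.3151, 2.6964)
|BD| = 7.7962
circle(B,9.00) ∩ circle(D,9.00): a=3.8981, h=8.1120
  candidates: C₊=(5.1480,8.9596) cross=63.243; C₋=(-0.4631,-6.2632) cross=-63.243
  mode + wants cross > 0 → take C=(5.1480,8.9596) (cross=63.243)
ex = (C−B)/|BC| = (0.7181,0.6959); ey = (-0.6959,0.7181)
P = B + 1.27·ex + 2.81·ey = (-2.3586,5.5981)

-2.36 5.60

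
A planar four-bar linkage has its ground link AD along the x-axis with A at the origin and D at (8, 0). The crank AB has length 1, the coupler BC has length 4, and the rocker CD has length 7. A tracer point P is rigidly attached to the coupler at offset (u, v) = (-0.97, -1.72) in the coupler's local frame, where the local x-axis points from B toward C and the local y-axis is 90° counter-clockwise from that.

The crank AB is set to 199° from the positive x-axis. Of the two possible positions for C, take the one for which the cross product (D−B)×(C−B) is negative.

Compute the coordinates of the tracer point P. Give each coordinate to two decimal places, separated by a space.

-2.86 -0.80

A=(0,0), D=(8.00,0)
B = A + 1.00·(cos199°, sin199°) = (-0.9455, -0.3256)
|BD| = 8.9514
circle(B,4.00) ∩ circle(D,7.00): a=2.6324, h=3.0117
  candidates: C₊=(1.5756,2.7799) cross=26.959; C₋=(1.7947,-3.2395) cross=-26.959
  mode - wants cross < 0 → take C=(1.7947,-3.2395) (cross=-26.959)
ex = (C−B)/|BC| = (0.6851,-0.7285); ey = (0.7285,0.6851)
P = B + -0.97·ex + -1.72·ey = (-2.8630,-0.7972)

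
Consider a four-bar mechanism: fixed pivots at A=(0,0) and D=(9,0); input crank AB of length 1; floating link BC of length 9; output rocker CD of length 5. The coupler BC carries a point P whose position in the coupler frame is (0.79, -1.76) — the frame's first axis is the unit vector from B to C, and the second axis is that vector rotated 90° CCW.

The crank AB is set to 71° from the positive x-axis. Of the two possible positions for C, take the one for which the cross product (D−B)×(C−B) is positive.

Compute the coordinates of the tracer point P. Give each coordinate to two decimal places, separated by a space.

1.82 -0.28

A=(0,0), D=(9.00,0)
B = A + 1.00·(cos71°, sin71°) = (0.3256, 0.9455)
|BD| = 8.7258
circle(B,9.00) ∩ circle(D,5.00): a=7.5718, h=4.8650
  candidates: C₊=(8.3799,4.9614) cross=42.451; C₋=(7.3256,-4.7113) cross=-42.451
  mode + wants cross > 0 → take C=(8.3799,4.9614) (cross=42.451)
ex = (C−B)/|BC| = (0.8949,0.4462); ey = (-0.4462,0.8949)
P = B + 0.79·ex + -1.76·ey = (1.8179,-0.2771)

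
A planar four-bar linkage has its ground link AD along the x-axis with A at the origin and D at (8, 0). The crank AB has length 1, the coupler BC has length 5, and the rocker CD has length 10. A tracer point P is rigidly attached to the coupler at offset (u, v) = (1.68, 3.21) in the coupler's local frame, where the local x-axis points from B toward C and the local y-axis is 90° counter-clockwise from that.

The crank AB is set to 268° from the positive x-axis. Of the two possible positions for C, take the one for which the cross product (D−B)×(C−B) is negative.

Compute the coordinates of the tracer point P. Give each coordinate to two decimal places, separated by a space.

A=(0,0), D=(8.00,0)
B = A + 1.00·(cos268°, sin268°) = (-0.0349, -0.9994)
|BD| = 8.0968
circle(B,5.00) ∩ circle(D,10.00): a=-0.5830, h=4.9659
  candidates: C₊=(-1.2264,3.8566) cross=40.208; C₋=(-0.0005,-5.9993) cross=-40.208
  mode - wants cross < 0 → take C=(-0.0005,-5.9993) (cross=-40.208)
ex = (C−B)/|BC| = (0.0069,-1.0000); ey = (1.0000,0.0069)
P = B + 1.68·ex + 3.21·ey = (3.1866,-2.6573)

3.19 -2.66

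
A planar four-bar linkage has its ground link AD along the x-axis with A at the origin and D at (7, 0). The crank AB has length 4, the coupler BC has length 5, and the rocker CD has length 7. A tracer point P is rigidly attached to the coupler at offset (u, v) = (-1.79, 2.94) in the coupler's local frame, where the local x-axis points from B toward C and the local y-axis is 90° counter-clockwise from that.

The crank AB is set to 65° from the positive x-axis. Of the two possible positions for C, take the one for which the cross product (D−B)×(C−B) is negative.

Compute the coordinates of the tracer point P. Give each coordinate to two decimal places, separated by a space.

A=(0,0), D=(7.00,0)
B = A + 4.00·(cos65°, sin65°) = (1.6905, 3.6252)
|BD| = 6.4291
circle(B,5.00) ∩ circle(D,7.00): a=1.3480, h=4.8149
  candidates: C₊=(5.5188,6.8415) cross=30.955; C₋=(0.0888,-1.1113) cross=-30.955
  mode - wants cross < 0 → take C=(0.0888,-1.1113) (cross=-30.955)
ex = (C−B)/|BC| = (-0.3203,-0.9473); ey = (0.9473,-0.3203)
P = B + -1.79·ex + 2.94·ey = (5.0490,4.3791)

5.05 4.38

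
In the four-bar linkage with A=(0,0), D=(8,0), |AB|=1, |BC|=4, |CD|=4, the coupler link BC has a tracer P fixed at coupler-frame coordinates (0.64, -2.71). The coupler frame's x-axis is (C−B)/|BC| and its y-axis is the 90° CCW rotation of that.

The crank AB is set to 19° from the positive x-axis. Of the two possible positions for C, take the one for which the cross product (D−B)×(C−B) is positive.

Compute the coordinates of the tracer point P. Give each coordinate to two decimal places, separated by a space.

2.69 -1.85

A=(0,0), D=(8.00,0)
B = A + 1.00·(cos19°, sin19°) = (0.9455, 0.3256)
|BD| = 7.0620
circle(B,4.00) ∩ circle(D,4.00): a=3.5310, h=1.8794
  candidates: C₊=(4.5594,2.0402) cross=13.272; C₋=(4.3861,-1.7146) cross=-13.272
  mode + wants cross > 0 → take C=(4.5594,2.0402) (cross=13.272)
ex = (C−B)/|BC| = (0.9035,0.4286); ey = (-0.4286,0.9035)
P = B + 0.64·ex + -2.71·ey = (2.6854,-1.8485)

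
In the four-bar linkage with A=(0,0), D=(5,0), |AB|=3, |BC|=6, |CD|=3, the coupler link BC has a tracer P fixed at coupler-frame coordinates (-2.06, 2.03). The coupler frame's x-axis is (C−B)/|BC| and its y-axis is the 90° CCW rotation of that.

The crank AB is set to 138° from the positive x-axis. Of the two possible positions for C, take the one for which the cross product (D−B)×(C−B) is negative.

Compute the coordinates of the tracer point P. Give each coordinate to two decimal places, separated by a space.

-2.61 4.87

A=(0,0), D=(5.00,0)
B = A + 3.00·(cos138°, sin138°) = (-2.2294, 2.0074)
|BD| = 7.5030
circle(B,6.00) ∩ circle(D,3.00): a=5.5508, h=2.2779
  candidates: C₊=(3.7284,2.7172) cross=17.091; C₋=(2.5095,-1.6726) cross=-17.091
  mode - wants cross < 0 → take C=(2.5095,-1.6726) (cross=-17.091)
ex = (C−B)/|BC| = (0.7898,-0.6133); ey = (0.6133,0.7898)
P = B + -2.06·ex + 2.03·ey = (-2.6114,4.8742)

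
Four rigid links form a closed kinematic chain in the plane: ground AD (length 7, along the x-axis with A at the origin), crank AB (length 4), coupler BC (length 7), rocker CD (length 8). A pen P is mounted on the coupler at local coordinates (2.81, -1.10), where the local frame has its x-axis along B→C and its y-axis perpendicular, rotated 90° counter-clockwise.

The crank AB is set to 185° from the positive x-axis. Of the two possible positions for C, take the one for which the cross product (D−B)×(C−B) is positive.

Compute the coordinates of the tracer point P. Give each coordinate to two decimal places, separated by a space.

A=(0,0), D=(7.00,0)
B = A + 4.00·(cos185°, sin185°) = (-3.9848, -0.3486)
|BD| = 10.9903
circle(B,7.00) ∩ circle(D,8.00): a=4.8127, h=5.0831
  candidates: C₊=(0.6643,4.8846) cross=55.864; C₋=(0.9868,-5.2765) cross=-55.864
  mode + wants cross > 0 → take C=(0.6643,4.8846) (cross=55.864)
ex = (C−B)/|BC| = (0.6642,0.7476); ey = (-0.7476,0.6642)
P = B + 2.81·ex + -1.10·ey = (-1.2962,1.0216)

-1.30 1.02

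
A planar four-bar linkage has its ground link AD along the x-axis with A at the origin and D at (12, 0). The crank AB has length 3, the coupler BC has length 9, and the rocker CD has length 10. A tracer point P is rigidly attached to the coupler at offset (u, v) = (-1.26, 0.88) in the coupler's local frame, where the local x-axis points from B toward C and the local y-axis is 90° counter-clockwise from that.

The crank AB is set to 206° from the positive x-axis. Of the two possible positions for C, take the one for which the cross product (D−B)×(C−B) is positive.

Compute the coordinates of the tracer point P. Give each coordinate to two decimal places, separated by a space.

-4.20 -1.63

A=(0,0), D=(12.00,0)
B = A + 3.00·(cos206°, sin206°) = (-2.6964, -1.3151)
|BD| = 14.7551
circle(B,9.00) ∩ circle(D,10.00): a=6.7337, h=5.9714
  candidates: C₊=(3.4783,5.2327) cross=88.108; C₋=(4.5428,-6.6625) cross=-88.108
  mode + wants cross > 0 → take C=(3.4783,5.2327) (cross=88.108)
ex = (C−B)/|BC| = (0.6861,0.7275); ey = (-0.7275,0.6861)
P = B + -1.26·ex + 0.88·ey = (-4.2011,-1.6281)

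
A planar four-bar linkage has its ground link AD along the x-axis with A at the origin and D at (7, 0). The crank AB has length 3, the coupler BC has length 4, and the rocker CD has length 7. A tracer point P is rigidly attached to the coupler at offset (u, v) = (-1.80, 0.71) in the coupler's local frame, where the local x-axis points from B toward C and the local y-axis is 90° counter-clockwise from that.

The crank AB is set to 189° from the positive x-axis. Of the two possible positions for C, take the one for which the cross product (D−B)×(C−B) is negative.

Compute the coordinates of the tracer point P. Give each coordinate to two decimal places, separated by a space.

A=(0,0), D=(7.00,0)
B = A + 3.00·(cos189°, sin189°) = (-2.9631, -0.4693)
|BD| = 9.9741
circle(B,4.00) ∩ circle(D,7.00): a=3.3328, h=2.2119
  candidates: C₊=(0.2619,1.8970) cross=22.062; C₋=(0.4701,-2.5220) cross=-22.062
  mode - wants cross < 0 → take C=(0.4701,-2.5220) (cross=-22.062)
ex = (C−B)/|BC| = (0.8583,-0.5132); ey = (0.5132,0.8583)
P = B + -1.80·ex + 0.71·ey = (-4.1436,1.0638)

-4.14 1.06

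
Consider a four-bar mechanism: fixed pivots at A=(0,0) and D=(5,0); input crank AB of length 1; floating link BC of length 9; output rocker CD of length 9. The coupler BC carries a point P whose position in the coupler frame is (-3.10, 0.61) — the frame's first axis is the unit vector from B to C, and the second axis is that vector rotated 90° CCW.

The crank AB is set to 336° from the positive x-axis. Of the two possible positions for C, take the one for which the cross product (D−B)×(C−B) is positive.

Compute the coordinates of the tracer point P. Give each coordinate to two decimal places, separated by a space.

-0.10 -3.40

A=(0,0), D=(5.00,0)
B = A + 1.00·(cos336°, sin336°) = (0.9135, -0.4067)
|BD| = 4.1066
circle(B,9.00) ∩ circle(D,9.00): a=2.0533, h=8.7626
  candidates: C₊=(2.0889,8.5162) cross=35.985; C₋=(3.8247,-8.9229) cross=-35.985
  mode + wants cross > 0 → take C=(2.0889,8.5162) (cross=35.985)
ex = (C−B)/|BC| = (0.1306,0.9914); ey = (-0.9914,0.1306)
P = B + -3.10·ex + 0.61·ey = (-0.0961,-3.4005)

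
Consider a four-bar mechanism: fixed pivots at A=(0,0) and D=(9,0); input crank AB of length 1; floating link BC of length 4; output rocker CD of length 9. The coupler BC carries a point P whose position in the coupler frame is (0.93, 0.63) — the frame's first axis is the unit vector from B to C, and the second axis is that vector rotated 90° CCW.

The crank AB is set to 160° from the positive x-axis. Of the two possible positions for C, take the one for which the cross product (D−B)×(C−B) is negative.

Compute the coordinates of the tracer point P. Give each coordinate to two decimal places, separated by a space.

0.01 -0.26

A=(0,0), D=(9.00,0)
B = A + 1.00·(cos160°, sin160°) = (-0.9397, 0.3420)
|BD| = 9.9456
circle(B,4.00) ∩ circle(D,9.00): a=1.7050, h=3.6184
  candidates: C₊=(0.8887,3.8997) cross=35.987; C₋=(0.6399,-3.3329) cross=-35.987
  mode - wants cross < 0 → take C=(0.6399,-3.3329) (cross=-35.987)
ex = (C−B)/|BC| = (0.3949,-0.9187); ey = (0.9187,0.3949)
P = B + 0.93·ex + 0.63·ey = (0.0064,-0.2636)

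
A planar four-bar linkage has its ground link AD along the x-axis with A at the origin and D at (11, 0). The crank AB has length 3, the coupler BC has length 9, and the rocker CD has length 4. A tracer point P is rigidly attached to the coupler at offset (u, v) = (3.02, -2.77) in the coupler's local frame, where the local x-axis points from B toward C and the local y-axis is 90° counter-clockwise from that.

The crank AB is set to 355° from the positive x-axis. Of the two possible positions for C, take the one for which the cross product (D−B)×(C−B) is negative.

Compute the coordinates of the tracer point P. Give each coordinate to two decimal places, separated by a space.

4.59 -4.03

A=(0,0), D=(11.00,0)
B = A + 3.00·(cos355°, sin355°) = (2.9886, -0.2615)
|BD| = 8.0157
circle(B,9.00) ∩ circle(D,4.00): a=8.0624, h=3.9997
  candidates: C₊=(10.9162,3.9991) cross=32.061; C₋=(11.1772,-3.9961) cross=-32.061
  mode - wants cross < 0 → take C=(11.1772,-3.9961) (cross=-32.061)
ex = (C−B)/|BC| = (0.9098,-0.4150); ey = (0.4150,0.9098)
P = B + 3.02·ex + -2.77·ey = (4.5869,-4.0349)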